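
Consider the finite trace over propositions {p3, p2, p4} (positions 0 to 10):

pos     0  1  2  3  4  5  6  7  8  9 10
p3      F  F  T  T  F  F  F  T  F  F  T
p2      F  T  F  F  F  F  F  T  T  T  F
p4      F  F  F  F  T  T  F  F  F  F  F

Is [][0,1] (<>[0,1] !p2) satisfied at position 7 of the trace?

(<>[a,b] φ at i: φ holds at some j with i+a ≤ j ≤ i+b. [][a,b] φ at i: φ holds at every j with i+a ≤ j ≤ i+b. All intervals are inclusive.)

Check <>[0,1] !p2 at every j in [7,8]:
  j=7: fails (none in [7,8])
  j=8: fails (none in [8,9])
Fails at j=7 → formula fails.

No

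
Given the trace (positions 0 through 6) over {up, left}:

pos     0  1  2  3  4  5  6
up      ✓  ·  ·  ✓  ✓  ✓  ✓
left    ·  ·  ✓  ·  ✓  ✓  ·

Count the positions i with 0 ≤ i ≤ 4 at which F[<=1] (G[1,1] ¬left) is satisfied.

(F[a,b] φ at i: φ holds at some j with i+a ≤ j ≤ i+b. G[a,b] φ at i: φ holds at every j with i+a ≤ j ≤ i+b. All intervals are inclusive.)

Evaluate at each i in [0,4]:
  i=0: ✓ (witness j=0)
  i=1: ✓ (witness j=2)
  i=2: ✓ (witness j=2)
  i=3: ✗ (none in [3,4])
  i=4: ✓ (witness j=5)
Positions where it holds: {0, 1, 2, 4} → 4.

4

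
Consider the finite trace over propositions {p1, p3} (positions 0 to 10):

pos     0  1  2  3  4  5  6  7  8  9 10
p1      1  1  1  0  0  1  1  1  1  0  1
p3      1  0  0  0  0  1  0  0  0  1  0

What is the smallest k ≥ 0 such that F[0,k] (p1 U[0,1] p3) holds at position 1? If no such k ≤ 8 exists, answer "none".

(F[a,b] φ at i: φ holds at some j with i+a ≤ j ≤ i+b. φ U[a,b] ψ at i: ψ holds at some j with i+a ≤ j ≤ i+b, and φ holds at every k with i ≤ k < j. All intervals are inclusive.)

4

Scan j = 1,2,… for (p1 U[0,1] p3):
  j=1: fails
  j=2: fails
  j=3: fails
  j=4: fails
  j=5: holds
First hit at j=5, so smallest k = 5-1 = 4.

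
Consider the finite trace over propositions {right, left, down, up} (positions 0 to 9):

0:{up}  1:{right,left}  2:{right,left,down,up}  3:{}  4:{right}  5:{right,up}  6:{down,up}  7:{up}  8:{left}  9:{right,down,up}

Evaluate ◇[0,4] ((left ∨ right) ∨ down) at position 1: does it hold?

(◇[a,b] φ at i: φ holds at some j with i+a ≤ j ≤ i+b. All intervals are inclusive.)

Check ((left ∨ right) ∨ down) at each j in [1,5]:
  j=1: true
  j=2: true
  j=3: false
  j=4: true
  j=5: true
Found at j=1 → formula holds.

Holds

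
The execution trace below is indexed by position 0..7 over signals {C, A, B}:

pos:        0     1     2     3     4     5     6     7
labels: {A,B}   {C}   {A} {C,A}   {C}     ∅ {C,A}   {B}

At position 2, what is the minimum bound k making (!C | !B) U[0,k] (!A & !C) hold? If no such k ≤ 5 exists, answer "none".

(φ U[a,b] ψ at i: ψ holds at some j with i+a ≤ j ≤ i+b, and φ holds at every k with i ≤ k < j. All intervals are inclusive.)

Need earliest j ≥ 2 with (!A & !C), and (!C | !B) at every k in [2,j-1].
  j=2: rhs fails.
  j=3: rhs fails.
  j=4: rhs fails.
  j=5: rhs holds; lhs holds on [2,4]. k = 3.

3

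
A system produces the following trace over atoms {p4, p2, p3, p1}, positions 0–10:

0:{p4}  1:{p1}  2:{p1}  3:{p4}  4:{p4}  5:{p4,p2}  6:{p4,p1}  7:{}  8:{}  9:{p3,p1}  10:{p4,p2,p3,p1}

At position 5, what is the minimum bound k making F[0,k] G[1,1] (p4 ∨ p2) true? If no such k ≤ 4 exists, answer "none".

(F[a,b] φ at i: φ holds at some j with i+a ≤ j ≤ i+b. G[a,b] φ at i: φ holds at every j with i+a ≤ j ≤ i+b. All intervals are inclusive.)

Scan j = 5,6,… for G[1,1] (p4 ∨ p2):
  j=5: holds
First hit at j=5, so smallest k = 5-5 = 0.

0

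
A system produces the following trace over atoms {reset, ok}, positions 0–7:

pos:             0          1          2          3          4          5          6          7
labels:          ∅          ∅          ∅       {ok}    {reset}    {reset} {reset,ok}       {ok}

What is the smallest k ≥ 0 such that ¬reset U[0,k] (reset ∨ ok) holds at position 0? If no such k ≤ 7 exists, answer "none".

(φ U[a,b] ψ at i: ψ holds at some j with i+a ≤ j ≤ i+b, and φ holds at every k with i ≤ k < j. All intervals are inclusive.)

3

Need earliest j ≥ 0 with (reset ∨ ok), and ¬reset at every k in [0,j-1].
  j=0: rhs fails.
  j=1: rhs fails.
  j=2: rhs fails.
  j=3: rhs holds; lhs holds on [0,2]. k = 3.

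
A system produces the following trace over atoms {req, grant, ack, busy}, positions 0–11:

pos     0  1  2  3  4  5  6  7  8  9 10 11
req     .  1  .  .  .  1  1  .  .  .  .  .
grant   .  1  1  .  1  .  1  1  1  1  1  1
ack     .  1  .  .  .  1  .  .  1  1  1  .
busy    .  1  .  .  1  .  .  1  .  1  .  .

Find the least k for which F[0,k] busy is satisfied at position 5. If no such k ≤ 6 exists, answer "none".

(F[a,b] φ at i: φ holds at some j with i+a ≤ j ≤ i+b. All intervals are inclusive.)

2

Scan j = 5,6,… for busy:
  j=5: fails
  j=6: fails
  j=7: holds
First hit at j=7, so smallest k = 7-5 = 2.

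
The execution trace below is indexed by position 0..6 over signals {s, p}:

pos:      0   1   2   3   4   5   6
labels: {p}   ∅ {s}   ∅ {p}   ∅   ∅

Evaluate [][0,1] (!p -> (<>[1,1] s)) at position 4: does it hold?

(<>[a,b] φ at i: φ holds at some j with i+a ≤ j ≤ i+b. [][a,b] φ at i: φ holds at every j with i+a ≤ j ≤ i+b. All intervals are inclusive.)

Check (!p -> (<>[1,1] s)) at every j in [4,5]:
  j=4: antecedent false → ✓
  j=5: antecedent true; consequent fails (none in [6,6]) → ✗
Fails at j=5 → formula fails.

Does not hold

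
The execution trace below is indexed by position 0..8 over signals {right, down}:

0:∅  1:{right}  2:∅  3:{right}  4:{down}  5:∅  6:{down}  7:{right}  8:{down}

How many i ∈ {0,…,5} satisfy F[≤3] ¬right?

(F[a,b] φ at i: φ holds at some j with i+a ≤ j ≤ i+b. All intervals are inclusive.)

6

Evaluate at each i in [0,5]:
  i=0: ✓ (witness j=0)
  i=1: ✓ (witness j=2)
  i=2: ✓ (witness j=2)
  i=3: ✓ (witness j=4)
  i=4: ✓ (witness j=4)
  i=5: ✓ (witness j=5)
Positions where it holds: {0, 1, 2, 3, 4, 5} → 6.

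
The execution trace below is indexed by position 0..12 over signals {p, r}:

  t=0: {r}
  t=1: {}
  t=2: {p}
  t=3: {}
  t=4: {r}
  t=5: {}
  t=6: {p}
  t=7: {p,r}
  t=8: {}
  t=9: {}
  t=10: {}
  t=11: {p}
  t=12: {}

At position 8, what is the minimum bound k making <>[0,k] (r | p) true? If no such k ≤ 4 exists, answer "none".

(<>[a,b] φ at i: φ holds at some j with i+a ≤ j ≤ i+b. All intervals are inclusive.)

3

Scan j = 8,9,… for (r | p):
  j=8: fails
  j=9: fails
  j=10: fails
  j=11: holds
First hit at j=11, so smallest k = 11-8 = 3.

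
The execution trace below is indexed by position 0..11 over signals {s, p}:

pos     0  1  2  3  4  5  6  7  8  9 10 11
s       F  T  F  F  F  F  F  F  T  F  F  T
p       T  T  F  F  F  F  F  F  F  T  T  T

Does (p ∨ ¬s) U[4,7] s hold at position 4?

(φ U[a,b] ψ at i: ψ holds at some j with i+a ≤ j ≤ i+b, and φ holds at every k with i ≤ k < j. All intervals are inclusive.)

Need some j in [8,11] with s, and (p ∨ ¬s) at every k in [4,j-1].
  j=8: s holds; (p ∨ ¬s) holds at every k in [4,7] → satisfied.

Holds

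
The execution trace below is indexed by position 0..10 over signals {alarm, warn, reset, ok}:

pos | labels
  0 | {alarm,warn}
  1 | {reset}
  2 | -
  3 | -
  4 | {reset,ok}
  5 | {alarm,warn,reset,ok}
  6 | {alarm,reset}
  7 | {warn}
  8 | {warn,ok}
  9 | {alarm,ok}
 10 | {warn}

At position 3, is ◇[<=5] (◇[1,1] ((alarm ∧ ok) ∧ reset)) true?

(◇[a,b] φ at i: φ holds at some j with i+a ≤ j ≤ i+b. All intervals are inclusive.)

Check ◇[1,1] ((alarm ∧ ok) ∧ reset) at each j in [3,8]:
  j=3: fails (none in [4,4])
  j=4: holds (witness at 5)
  j=5: fails (none in [6,6])
  j=6: fails (none in [7,7])
  j=7: fails (none in [8,8])
  j=8: fails (none in [9,9])
Found at j=4 → formula holds.

Holds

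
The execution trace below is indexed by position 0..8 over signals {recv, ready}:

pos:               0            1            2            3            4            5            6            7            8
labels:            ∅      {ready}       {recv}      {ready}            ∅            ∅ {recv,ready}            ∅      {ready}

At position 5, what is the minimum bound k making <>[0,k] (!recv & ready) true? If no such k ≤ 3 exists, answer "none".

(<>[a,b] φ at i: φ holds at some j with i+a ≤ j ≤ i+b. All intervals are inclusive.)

Scan j = 5,6,… for (!recv & ready):
  j=5: fails
  j=6: fails
  j=7: fails
  j=8: holds
First hit at j=8, so smallest k = 8-5 = 3.

3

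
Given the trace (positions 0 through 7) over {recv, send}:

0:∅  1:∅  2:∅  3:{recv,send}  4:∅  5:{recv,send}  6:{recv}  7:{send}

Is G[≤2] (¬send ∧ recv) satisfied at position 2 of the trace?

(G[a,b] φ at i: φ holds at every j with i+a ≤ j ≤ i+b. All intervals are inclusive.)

Check (¬send ∧ recv) at every j in [2,4]:
  j=2: false
  j=3: false
  j=4: false
Fails at j=2 → formula fails.

No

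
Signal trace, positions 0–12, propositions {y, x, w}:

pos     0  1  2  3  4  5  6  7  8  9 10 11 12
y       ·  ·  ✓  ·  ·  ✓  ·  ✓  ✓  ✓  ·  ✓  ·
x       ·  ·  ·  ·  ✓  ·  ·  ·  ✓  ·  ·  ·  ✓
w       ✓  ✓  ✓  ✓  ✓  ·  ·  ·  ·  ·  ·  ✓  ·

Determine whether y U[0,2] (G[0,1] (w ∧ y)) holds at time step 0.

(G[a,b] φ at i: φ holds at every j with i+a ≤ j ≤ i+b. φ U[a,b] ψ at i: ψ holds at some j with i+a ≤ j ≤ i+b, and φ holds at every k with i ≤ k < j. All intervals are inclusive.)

False

Need some j in [0,2] with G[0,1] (w ∧ y), and y at every k in [0,j-1].
  j=0: G[0,1] (w ∧ y) — fails at 0.
  j=1: G[0,1] (w ∧ y) — fails at 1.
  j=2: G[0,1] (w ∧ y) — fails at 3.
No j in the window works → until fails.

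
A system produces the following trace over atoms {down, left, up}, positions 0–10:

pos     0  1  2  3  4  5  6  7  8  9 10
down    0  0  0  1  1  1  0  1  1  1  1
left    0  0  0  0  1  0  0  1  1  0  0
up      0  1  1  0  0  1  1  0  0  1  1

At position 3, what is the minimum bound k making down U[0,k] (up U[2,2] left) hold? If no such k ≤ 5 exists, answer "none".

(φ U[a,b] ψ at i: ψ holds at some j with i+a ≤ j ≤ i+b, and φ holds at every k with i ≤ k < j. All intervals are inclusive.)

Need earliest j ≥ 3 with (up U[2,2] left), and down at every k in [3,j-1].
  j=3: rhs fails.
  j=4: rhs fails.
  j=5: rhs holds; lhs holds on [3,4]. k = 2.

2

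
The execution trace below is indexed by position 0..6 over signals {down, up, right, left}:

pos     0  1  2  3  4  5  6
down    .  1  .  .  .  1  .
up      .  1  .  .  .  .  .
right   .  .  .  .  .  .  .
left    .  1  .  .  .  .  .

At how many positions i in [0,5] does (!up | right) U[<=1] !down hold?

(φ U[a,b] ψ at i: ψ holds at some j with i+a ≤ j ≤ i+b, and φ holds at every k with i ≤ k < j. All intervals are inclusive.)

5

Evaluate at each i in [0,5]:
  i=0: ✓ (rhs at j=0)
  i=1: ✗ (lhs fails at k=1 before rhs at j=2)
  i=2: ✓ (rhs at j=2)
  i=3: ✓ (rhs at j=3)
  i=4: ✓ (rhs at j=4)
  i=5: ✓ (rhs at j=6; lhs holds on [5,5])
Positions where it holds: {0, 2, 3, 4, 5} → 5.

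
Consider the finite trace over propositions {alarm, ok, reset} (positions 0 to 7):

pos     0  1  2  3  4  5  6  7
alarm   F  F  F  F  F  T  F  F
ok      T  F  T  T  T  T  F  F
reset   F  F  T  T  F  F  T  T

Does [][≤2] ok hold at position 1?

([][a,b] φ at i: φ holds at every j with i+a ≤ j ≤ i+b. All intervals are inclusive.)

Check ok at every j in [1,3]:
  j=1: false
  j=2: true
  j=3: true
Fails at j=1 → formula fails.

No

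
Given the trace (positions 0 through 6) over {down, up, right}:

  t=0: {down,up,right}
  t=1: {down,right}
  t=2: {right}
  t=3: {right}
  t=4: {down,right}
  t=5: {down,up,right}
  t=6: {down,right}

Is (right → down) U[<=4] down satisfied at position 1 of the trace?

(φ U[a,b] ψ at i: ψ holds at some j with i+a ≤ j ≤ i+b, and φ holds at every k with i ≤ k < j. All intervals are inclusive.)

Need some j in [1,5] with down, and (right → down) at every k in [1,j-1].
  j=1: down holds; no prefix to check → satisfied.

Yes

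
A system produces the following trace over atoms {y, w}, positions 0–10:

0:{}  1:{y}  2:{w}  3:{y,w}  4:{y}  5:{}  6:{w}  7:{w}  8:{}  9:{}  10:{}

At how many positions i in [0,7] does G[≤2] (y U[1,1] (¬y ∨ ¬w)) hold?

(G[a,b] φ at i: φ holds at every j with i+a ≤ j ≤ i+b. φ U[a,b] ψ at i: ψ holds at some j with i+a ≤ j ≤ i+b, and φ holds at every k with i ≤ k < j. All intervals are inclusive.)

Evaluate at each i in [0,7]:
  i=0: ✗ (fails at j=0)
  i=1: ✗ (fails at j=2)
  i=2: ✗ (fails at j=2)
  i=3: ✗ (fails at j=5)
  i=4: ✗ (fails at j=5)
  i=5: ✗ (fails at j=5)
  i=6: ✗ (fails at j=6)
  i=7: ✗ (fails at j=7)
Positions where it holds: {} → 0.

0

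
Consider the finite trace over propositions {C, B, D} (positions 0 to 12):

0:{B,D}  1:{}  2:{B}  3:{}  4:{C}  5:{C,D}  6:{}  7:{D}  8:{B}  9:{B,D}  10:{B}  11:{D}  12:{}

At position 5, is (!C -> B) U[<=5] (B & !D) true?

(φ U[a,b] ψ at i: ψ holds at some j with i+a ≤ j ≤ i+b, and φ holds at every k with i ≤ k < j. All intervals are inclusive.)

Need some j in [5,10] with (B & !D), and (!C -> B) at every k in [5,j-1].
  j=5: (B & !D) false.
  j=6: (B & !D) false.
  j=7: (B & !D) false.
  j=8: (B & !D) holds, but (!C -> B) fails at k=6 → not this j.
  j=9: (B & !D) false.
  j=10: (B & !D) holds, but (!C -> B) fails at k=6 → not this j.
No j in the window works → until fails.

Does not hold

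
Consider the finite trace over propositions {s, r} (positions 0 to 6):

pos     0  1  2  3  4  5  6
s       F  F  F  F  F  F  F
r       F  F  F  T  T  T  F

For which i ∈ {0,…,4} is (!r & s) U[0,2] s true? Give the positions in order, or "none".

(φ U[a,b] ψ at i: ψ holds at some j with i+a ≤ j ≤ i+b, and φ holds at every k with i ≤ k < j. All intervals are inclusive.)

none

Evaluate at each i in [0,4]:
  i=0: ✗ (no rhs in [0,2])
  i=1: ✗ (no rhs in [1,3])
  i=2: ✗ (no rhs in [2,4])
  i=3: ✗ (no rhs in [3,5])
  i=4: ✗ (no rhs in [4,6])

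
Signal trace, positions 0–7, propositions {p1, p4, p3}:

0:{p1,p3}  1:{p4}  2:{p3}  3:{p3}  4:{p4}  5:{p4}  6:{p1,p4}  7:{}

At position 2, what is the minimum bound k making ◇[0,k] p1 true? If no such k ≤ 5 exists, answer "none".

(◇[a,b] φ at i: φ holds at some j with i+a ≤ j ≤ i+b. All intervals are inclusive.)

4

Scan j = 2,3,… for p1:
  j=2: fails
  j=3: fails
  j=4: fails
  j=5: fails
  j=6: holds
First hit at j=6, so smallest k = 6-2 = 4.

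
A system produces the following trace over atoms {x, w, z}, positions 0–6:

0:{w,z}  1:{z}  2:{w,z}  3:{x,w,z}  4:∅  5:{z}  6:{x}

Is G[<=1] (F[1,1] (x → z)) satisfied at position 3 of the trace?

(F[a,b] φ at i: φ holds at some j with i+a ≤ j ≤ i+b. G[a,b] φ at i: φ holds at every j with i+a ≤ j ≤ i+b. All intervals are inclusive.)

Check F[1,1] (x → z) at every j in [3,4]:
  j=3: holds (witness at 4)
  j=4: holds (witness at 5)
All positions satisfy it → formula holds.

True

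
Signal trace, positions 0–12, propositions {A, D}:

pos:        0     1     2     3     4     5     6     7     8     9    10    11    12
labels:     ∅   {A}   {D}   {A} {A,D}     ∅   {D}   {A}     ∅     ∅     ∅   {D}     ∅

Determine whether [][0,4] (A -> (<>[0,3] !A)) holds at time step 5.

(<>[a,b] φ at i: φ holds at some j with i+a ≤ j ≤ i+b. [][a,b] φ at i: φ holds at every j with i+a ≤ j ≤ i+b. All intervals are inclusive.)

Holds

Check (A -> (<>[0,3] !A)) at every j in [5,9]:
  j=5: antecedent false → ✓
  j=6: antecedent false → ✓
  j=7: antecedent true; consequent holds (witness at 8) → ✓
  j=8: antecedent false → ✓
  j=9: antecedent false → ✓
All positions satisfy it → formula holds.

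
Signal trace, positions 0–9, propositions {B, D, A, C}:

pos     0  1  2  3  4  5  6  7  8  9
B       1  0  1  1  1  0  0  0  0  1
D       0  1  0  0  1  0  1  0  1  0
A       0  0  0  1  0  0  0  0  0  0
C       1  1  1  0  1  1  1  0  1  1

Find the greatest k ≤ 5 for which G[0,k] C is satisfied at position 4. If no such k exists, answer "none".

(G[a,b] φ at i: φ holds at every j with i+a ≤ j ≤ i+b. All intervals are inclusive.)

2

C must hold from j=4 onward; find where it first fails.
  j=4: holds
  j=5: holds
  j=6: holds
  j=7: fails
Holds on [4,6], so largest k = 2.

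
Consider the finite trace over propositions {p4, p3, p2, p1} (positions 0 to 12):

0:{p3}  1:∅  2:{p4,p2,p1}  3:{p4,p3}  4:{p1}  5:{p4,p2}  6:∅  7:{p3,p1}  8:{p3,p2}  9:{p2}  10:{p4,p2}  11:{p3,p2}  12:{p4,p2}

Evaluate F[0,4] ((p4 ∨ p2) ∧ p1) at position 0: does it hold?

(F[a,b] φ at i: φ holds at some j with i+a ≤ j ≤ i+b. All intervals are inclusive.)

Check ((p4 ∨ p2) ∧ p1) at each j in [0,4]:
  j=0: false
  j=1: false
  j=2: true
  j=3: false
  j=4: false
Found at j=2 → formula holds.

True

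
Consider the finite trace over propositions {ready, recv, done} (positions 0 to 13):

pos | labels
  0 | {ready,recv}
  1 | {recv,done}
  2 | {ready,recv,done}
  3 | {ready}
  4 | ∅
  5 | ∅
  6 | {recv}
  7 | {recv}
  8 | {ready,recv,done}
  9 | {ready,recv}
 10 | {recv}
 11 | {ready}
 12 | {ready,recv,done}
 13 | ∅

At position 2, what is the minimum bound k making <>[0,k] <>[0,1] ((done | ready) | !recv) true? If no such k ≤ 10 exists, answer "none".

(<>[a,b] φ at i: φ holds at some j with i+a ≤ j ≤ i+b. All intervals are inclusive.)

0

Scan j = 2,3,… for <>[0,1] ((done | ready) | !recv):
  j=2: holds
First hit at j=2, so smallest k = 2-2 = 0.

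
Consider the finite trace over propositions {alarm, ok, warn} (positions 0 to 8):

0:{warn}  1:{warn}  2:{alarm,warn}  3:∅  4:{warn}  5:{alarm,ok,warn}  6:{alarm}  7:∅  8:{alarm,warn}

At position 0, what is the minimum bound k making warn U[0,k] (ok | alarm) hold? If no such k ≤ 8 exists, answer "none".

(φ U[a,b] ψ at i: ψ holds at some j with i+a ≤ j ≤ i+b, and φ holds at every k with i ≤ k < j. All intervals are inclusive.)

2

Need earliest j ≥ 0 with (ok | alarm), and warn at every k in [0,j-1].
  j=0: rhs fails.
  j=1: rhs fails.
  j=2: rhs holds; lhs holds on [0,1]. k = 2.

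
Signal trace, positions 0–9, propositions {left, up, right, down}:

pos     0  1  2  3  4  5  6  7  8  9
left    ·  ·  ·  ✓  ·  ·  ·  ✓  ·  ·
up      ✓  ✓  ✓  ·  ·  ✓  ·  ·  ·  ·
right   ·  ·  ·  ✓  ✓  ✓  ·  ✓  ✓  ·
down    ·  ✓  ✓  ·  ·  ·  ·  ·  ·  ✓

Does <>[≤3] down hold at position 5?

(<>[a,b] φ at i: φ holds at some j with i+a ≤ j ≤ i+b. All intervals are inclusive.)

False

Check down at each j in [5,8]:
  j=5: false
  j=6: false
  j=7: false
  j=8: false
No position in the window satisfies it → formula fails.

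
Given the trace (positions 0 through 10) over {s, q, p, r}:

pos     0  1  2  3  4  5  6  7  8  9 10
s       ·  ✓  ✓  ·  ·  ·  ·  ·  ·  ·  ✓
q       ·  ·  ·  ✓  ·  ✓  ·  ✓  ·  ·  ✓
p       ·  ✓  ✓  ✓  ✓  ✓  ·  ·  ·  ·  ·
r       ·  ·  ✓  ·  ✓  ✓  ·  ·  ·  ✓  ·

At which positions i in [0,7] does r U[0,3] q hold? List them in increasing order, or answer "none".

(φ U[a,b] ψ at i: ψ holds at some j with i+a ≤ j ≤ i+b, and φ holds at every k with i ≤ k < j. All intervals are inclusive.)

Evaluate at each i in [0,7]:
  i=0: ✗ (lhs fails at k=0 before rhs at j=3)
  i=1: ✗ (lhs fails at k=1 before rhs at j=3)
  i=2: ✓ (rhs at j=3; lhs holds on [2,2])
  i=3: ✓ (rhs at j=3)
  i=4: ✓ (rhs at j=5; lhs holds on [4,4])
  i=5: ✓ (rhs at j=5)
  i=6: ✗ (lhs fails at k=6 before rhs at j=7)
  i=7: ✓ (rhs at j=7)

2, 3, 4, 5, 7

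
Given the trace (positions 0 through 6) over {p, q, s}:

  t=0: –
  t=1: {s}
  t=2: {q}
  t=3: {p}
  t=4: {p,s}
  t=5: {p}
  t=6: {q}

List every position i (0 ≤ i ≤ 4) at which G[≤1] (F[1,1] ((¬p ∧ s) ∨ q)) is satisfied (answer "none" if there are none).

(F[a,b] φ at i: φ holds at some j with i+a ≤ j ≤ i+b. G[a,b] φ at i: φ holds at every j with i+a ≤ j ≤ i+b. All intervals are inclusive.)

0

Evaluate at each i in [0,4]:
  i=0: ✓ (all of [0,1])
  i=1: ✗ (fails at j=2)
  i=2: ✗ (fails at j=2)
  i=3: ✗ (fails at j=3)
  i=4: ✗ (fails at j=4)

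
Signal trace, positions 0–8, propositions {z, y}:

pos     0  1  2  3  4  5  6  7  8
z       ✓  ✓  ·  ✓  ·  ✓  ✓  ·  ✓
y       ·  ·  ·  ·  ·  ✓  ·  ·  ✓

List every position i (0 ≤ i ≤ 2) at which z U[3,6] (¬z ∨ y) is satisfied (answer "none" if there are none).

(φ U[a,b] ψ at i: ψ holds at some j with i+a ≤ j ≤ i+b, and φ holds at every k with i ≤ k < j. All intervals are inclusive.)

none

Evaluate at each i in [0,2]:
  i=0: ✗ (lhs fails at k=2 before rhs at j=4)
  i=1: ✗ (lhs fails at k=2 before rhs at j=4)
  i=2: ✗ (lhs fails at k=2 before rhs at j=5)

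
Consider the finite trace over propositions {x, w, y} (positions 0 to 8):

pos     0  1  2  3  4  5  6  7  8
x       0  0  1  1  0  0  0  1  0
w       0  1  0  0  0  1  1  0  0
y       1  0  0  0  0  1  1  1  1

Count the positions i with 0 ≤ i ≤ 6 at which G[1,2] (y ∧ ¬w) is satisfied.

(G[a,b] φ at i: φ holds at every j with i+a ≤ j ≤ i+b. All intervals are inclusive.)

1

Evaluate at each i in [0,6]:
  i=0: ✗ (fails at j=1)
  i=1: ✗ (fails at j=2)
  i=2: ✗ (fails at j=3)
  i=3: ✗ (fails at j=4)
  i=4: ✗ (fails at j=5)
  i=5: ✗ (fails at j=6)
  i=6: ✓ (all of [7,8])
Positions where it holds: {6} → 1.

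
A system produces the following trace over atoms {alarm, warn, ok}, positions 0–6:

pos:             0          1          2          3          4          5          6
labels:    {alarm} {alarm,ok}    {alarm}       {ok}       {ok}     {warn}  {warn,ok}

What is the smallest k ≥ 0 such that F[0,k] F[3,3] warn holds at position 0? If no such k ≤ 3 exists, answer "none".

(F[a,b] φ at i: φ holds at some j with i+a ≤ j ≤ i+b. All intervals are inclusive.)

2

Scan j = 0,1,… for F[3,3] warn:
  j=0: fails
  j=1: fails
  j=2: holds
First hit at j=2, so smallest k = 2-0 = 2.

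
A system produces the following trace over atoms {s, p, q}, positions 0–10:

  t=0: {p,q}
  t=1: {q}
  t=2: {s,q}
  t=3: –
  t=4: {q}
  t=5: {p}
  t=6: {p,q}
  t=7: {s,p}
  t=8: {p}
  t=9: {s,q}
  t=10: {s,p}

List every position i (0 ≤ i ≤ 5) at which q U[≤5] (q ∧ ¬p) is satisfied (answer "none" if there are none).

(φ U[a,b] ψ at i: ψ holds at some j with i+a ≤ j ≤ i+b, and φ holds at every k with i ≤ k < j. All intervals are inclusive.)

0, 1, 2, 4

Evaluate at each i in [0,5]:
  i=0: ✓ (rhs at j=1; lhs holds on [0,0])
  i=1: ✓ (rhs at j=1)
  i=2: ✓ (rhs at j=2)
  i=3: ✗ (lhs fails at k=3 before rhs at j=4)
  i=4: ✓ (rhs at j=4)
  i=5: ✗ (lhs fails at k=5 before rhs at j=9)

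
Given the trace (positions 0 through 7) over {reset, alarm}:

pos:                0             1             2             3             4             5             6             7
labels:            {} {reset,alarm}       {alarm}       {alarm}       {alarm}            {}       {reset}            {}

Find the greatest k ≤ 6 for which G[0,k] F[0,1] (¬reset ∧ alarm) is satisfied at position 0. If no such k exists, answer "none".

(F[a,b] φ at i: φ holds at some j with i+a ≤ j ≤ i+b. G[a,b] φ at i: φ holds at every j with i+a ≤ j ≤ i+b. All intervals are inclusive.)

none

F[0,1] (¬reset ∧ alarm) must hold from j=0 onward; find where it first fails.
  j=0: fails → no k works.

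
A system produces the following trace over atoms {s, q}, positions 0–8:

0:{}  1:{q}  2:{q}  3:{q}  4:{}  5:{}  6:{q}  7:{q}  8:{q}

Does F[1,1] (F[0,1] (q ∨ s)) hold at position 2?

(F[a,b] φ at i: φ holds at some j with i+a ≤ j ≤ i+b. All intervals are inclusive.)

Yes

Check F[0,1] (q ∨ s) at each j in [3,3]:
  j=3: holds (witness at 3)
Found at j=3 → formula holds.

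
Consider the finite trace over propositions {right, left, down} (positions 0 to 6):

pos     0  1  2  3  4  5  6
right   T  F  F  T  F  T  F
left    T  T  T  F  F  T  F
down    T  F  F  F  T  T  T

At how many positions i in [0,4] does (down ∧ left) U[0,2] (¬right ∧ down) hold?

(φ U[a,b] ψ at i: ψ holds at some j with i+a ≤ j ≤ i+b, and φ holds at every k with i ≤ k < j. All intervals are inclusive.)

1

Evaluate at each i in [0,4]:
  i=0: ✗ (no rhs in [0,2])
  i=1: ✗ (no rhs in [1,3])
  i=2: ✗ (lhs fails at k=2 before rhs at j=4)
  i=3: ✗ (lhs fails at k=3 before rhs at j=4)
  i=4: ✓ (rhs at j=4)
Positions where it holds: {4} → 1.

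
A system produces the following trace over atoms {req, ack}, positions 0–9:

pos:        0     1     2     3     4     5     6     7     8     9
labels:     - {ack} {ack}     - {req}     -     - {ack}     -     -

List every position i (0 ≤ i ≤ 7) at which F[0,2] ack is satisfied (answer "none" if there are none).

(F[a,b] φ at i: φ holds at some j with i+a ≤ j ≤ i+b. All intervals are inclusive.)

0, 1, 2, 5, 6, 7

Evaluate at each i in [0,7]:
  i=0: ✓ (witness j=1)
  i=1: ✓ (witness j=1)
  i=2: ✓ (witness j=2)
  i=3: ✗ (none in [3,5])
  i=4: ✗ (none in [4,6])
  i=5: ✓ (witness j=7)
  i=6: ✓ (witness j=7)
  i=7: ✓ (witness j=7)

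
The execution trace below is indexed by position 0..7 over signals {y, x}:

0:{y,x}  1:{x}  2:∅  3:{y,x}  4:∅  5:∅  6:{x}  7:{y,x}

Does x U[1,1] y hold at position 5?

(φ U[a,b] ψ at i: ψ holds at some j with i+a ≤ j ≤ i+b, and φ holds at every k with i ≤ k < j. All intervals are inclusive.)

Need some j in [6,6] with y, and x at every k in [5,j-1].
  j=6: y false.
No j in the window works → until fails.

False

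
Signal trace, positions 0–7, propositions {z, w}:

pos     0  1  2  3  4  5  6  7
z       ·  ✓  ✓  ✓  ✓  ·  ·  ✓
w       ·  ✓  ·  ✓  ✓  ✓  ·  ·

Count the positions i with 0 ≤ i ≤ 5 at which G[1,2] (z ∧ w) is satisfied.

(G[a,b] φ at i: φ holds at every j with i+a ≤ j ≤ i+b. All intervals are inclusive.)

Evaluate at each i in [0,5]:
  i=0: ✗ (fails at j=2)
  i=1: ✗ (fails at j=2)
  i=2: ✓ (all of [3,4])
  i=3: ✗ (fails at j=5)
  i=4: ✗ (fails at j=5)
  i=5: ✗ (fails at j=6)
Positions where it holds: {2} → 1.

1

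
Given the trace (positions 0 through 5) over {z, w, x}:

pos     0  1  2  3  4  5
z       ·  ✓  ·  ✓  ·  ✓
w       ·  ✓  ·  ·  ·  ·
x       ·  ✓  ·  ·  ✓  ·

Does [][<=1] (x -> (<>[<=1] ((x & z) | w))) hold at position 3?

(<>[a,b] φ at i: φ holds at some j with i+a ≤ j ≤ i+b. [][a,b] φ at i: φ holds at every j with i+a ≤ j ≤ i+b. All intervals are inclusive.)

Does not hold

Check (x -> (<>[<=1] ((x & z) | w))) at every j in [3,4]:
  j=3: antecedent false → ✓
  j=4: antecedent true; consequent fails (none in [4,5]) → ✗
Fails at j=4 → formula fails.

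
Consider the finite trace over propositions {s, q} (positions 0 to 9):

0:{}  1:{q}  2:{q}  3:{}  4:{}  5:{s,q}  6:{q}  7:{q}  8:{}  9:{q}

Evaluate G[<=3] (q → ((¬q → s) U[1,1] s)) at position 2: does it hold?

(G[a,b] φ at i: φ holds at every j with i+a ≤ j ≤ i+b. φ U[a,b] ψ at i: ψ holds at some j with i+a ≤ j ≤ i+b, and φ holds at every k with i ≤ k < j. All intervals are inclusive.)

Check (q → ((¬q → s) U[1,1] s)) at every j in [2,5]:
  j=2: antecedent true; consequent fails → ✗
  j=3: antecedent false → ✓
  j=4: antecedent false → ✓
  j=5: antecedent true; consequent fails → ✗
Fails at j=2 → formula fails.

Does not hold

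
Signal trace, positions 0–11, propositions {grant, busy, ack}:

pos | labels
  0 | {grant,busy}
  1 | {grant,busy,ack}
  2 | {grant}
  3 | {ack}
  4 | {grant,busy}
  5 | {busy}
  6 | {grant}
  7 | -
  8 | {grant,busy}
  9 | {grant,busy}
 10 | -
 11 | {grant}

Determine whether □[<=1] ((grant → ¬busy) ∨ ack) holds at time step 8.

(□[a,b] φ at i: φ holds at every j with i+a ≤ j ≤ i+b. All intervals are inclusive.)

Check ((grant → ¬busy) ∨ ack) at every j in [8,9]:
  j=8: false
  j=9: false
Fails at j=8 → formula fails.

No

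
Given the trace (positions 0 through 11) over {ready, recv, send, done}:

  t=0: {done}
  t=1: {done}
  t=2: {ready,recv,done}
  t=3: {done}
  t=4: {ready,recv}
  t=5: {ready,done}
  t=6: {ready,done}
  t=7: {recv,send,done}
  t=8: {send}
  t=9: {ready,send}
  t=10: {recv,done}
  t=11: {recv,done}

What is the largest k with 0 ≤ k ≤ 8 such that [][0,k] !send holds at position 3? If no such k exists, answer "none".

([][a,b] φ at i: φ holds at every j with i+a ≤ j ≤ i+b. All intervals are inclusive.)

!send must hold from j=3 onward; find where it first fails.
  j=3: holds
  j=4: holds
  j=5: holds
  j=6: holds
  j=7: fails
Holds on [3,6], so largest k = 3.

3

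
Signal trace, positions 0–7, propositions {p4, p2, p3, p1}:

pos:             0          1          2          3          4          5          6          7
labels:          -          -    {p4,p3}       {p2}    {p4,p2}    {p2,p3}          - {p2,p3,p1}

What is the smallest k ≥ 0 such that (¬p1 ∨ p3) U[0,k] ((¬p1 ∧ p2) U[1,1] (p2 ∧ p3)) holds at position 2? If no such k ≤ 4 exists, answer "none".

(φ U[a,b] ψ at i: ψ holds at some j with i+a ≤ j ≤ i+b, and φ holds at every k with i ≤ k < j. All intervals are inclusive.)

Need earliest j ≥ 2 with ((¬p1 ∧ p2) U[1,1] (p2 ∧ p3)), and (¬p1 ∨ p3) at every k in [2,j-1].
  j=2: rhs fails.
  j=3: rhs fails.
  j=4: rhs holds; lhs holds on [2,3]. k = 2.

2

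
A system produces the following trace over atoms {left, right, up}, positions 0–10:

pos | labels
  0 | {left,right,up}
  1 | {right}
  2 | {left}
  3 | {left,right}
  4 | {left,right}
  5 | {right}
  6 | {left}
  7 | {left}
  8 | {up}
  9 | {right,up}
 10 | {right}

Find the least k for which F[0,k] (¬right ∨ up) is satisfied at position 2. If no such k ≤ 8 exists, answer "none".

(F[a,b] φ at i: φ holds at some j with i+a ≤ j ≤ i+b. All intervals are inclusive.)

Scan j = 2,3,… for (¬right ∨ up):
  j=2: holds
First hit at j=2, so smallest k = 2-2 = 0.

0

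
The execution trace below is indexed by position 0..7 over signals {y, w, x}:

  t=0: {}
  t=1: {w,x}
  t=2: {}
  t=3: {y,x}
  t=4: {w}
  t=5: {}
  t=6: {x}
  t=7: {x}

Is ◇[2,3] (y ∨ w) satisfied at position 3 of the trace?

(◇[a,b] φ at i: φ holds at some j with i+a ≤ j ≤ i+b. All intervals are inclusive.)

Does not hold

Check (y ∨ w) at each j in [5,6]:
  j=5: false
  j=6: false
No position in the window satisfies it → formula fails.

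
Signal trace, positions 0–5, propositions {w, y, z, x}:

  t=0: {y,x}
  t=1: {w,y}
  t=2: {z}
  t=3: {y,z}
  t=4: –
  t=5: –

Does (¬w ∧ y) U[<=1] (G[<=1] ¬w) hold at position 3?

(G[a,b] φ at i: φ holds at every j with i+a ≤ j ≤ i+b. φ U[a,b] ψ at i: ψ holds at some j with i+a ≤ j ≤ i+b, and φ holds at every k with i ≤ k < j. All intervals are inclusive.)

Need some j in [3,4] with G[<=1] ¬w, and (¬w ∧ y) at every k in [3,j-1].
  j=3: G[<=1] ¬w holds; no prefix to check → satisfied.

Yes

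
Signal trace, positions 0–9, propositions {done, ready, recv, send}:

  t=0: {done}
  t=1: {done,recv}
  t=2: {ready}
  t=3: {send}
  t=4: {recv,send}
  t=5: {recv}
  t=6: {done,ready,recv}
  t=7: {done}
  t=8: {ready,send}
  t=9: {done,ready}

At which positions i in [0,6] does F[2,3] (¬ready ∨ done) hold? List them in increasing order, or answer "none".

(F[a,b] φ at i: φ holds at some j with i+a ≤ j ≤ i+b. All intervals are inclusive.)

Evaluate at each i in [0,6]:
  i=0: ✓ (witness j=3)
  i=1: ✓ (witness j=3)
  i=2: ✓ (witness j=4)
  i=3: ✓ (witness j=5)
  i=4: ✓ (witness j=6)
  i=5: ✓ (witness j=7)
  i=6: ✓ (witness j=9)

0, 1, 2, 3, 4, 5, 6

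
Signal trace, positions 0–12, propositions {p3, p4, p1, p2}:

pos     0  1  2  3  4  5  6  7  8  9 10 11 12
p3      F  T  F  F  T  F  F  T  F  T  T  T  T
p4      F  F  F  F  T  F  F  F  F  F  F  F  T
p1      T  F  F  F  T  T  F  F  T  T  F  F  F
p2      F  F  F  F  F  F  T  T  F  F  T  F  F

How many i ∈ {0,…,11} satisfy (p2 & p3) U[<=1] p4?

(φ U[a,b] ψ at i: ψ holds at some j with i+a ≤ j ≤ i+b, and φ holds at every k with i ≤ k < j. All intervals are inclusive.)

Evaluate at each i in [0,11]:
  i=0: ✗ (no rhs in [0,1])
  i=1: ✗ (no rhs in [1,2])
  i=2: ✗ (no rhs in [2,3])
  i=3: ✗ (lhs fails at k=3 before rhs at j=4)
  i=4: ✓ (rhs at j=4)
  i=5: ✗ (no rhs in [5,6])
  i=6: ✗ (no rhs in [6,7])
  i=7: ✗ (no rhs in [7,8])
  i=8: ✗ (no rhs in [8,9])
  i=9: ✗ (no rhs in [9,10])
  i=10: ✗ (no rhs in [10,11])
  i=11: ✗ (lhs fails at k=11 before rhs at j=12)
Positions where it holds: {4} → 1.

1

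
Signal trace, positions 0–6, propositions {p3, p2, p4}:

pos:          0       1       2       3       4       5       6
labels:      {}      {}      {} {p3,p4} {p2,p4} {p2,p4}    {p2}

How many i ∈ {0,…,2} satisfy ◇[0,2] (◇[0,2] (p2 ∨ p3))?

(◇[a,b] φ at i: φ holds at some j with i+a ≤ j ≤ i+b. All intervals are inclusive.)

Evaluate at each i in [0,2]:
  i=0: ✓ (witness j=1)
  i=1: ✓ (witness j=1)
  i=2: ✓ (witness j=2)
Positions where it holds: {0, 1, 2} → 3.

3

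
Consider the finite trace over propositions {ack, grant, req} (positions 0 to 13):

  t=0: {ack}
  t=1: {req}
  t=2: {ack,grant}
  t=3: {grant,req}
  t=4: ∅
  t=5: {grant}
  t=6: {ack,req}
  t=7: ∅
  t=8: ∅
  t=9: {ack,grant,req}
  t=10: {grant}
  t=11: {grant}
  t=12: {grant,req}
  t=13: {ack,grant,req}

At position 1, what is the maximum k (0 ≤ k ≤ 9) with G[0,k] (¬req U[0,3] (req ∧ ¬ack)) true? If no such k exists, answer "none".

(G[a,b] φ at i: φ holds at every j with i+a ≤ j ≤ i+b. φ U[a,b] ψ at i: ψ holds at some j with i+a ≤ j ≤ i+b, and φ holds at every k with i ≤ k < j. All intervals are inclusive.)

(¬req U[0,3] (req ∧ ¬ack)) must hold from j=1 onward; find where it first fails.
  j=1: holds
  j=2: holds
  j=3: holds
  j=4: fails
Holds on [1,3], so largest k = 2.

2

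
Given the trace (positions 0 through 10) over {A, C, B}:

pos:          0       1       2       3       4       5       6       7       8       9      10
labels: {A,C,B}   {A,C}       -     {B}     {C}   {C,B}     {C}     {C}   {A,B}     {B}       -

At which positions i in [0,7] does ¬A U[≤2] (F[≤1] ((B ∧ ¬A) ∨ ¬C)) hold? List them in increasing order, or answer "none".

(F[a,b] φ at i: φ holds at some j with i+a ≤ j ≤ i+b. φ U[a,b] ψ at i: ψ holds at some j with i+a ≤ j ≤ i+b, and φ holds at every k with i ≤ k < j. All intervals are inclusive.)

Evaluate at each i in [0,7]:
  i=0: ✗ (lhs fails at k=0 before rhs at j=1)
  i=1: ✓ (rhs at j=1)
  i=2: ✓ (rhs at j=2)
  i=3: ✓ (rhs at j=3)
  i=4: ✓ (rhs at j=4)
  i=5: ✓ (rhs at j=5)
  i=6: ✓ (rhs at j=7; lhs holds on [6,6])
  i=7: ✓ (rhs at j=7)

1, 2, 3, 4, 5, 6, 7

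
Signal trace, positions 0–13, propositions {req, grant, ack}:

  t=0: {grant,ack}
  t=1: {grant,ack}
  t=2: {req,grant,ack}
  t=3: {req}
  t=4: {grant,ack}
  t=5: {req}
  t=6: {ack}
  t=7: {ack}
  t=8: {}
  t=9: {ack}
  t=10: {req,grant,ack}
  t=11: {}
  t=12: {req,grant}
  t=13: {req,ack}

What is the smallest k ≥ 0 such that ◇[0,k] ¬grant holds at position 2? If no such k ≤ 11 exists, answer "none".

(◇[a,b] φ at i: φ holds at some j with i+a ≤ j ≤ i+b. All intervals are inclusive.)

Scan j = 2,3,… for ¬grant:
  j=2: fails
  j=3: holds
First hit at j=3, so smallest k = 3-2 = 1.

1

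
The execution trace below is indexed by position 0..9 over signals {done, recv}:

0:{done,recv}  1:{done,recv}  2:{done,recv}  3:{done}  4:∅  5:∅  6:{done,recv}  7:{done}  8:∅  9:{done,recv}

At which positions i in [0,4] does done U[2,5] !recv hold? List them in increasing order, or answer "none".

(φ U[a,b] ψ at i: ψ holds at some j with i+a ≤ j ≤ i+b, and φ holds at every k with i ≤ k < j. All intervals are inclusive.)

Evaluate at each i in [0,4]:
  i=0: ✓ (rhs at j=3; lhs holds on [0,2])
  i=1: ✓ (rhs at j=3; lhs holds on [1,2])
  i=2: ✓ (rhs at j=4; lhs holds on [2,3])
  i=3: ✗ (lhs fails at k=4 before rhs at j=5)
  i=4: ✗ (lhs fails at k=4 before rhs at j=7)

0, 1, 2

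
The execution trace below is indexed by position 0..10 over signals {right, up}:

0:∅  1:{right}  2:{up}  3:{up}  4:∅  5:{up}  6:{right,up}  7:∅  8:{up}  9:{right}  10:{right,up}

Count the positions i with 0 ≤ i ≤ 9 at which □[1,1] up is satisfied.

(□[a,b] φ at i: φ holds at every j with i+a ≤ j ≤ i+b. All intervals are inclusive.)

Evaluate at each i in [0,9]:
  i=0: ✗ (fails at j=1)
  i=1: ✓ (all of [2,2])
  i=2: ✓ (all of [3,3])
  i=3: ✗ (fails at j=4)
  i=4: ✓ (all of [5,5])
  i=5: ✓ (all of [6,6])
  i=6: ✗ (fails at j=7)
  i=7: ✓ (all of [8,8])
  i=8: ✗ (fails at j=9)
  i=9: ✓ (all of [10,10])
Positions where it holds: {1, 2, 4, 5, 7, 9} → 6.

6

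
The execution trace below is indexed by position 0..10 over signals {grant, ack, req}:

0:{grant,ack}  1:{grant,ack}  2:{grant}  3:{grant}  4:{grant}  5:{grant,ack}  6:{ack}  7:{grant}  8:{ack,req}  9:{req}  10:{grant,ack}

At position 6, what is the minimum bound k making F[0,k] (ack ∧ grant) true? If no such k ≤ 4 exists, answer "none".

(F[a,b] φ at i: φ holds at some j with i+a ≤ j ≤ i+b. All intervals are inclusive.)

4

Scan j = 6,7,… for (ack ∧ grant):
  j=6: fails
  j=7: fails
  j=8: fails
  j=9: fails
  j=10: holds
First hit at j=10, so smallest k = 10-6 = 4.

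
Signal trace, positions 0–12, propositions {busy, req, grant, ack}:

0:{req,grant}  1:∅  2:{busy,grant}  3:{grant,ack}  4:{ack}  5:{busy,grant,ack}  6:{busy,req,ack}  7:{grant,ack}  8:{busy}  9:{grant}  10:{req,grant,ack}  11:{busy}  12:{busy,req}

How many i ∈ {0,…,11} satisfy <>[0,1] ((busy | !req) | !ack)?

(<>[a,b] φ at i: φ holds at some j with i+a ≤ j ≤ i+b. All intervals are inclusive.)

Evaluate at each i in [0,11]:
  i=0: ✓ (witness j=0)
  i=1: ✓ (witness j=1)
  i=2: ✓ (witness j=2)
  i=3: ✓ (witness j=3)
  i=4: ✓ (witness j=4)
  i=5: ✓ (witness j=5)
  i=6: ✓ (witness j=6)
  i=7: ✓ (witness j=7)
  i=8: ✓ (witness j=8)
  i=9: ✓ (witness j=9)
  i=10: ✓ (witness j=11)
  i=11: ✓ (witness j=11)
Positions where it holds: {0, 1, 2, 3, 4, 5, 6, 7, 8, 9, 10, 11} → 12.

12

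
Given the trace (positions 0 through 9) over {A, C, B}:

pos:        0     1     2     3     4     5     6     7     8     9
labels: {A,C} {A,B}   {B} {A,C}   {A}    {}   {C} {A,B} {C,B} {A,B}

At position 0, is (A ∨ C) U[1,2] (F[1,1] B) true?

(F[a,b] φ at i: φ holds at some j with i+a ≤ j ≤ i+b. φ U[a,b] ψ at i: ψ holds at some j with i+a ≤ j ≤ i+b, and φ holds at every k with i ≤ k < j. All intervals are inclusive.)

Need some j in [1,2] with F[1,1] B, and (A ∨ C) at every k in [0,j-1].
  j=1: F[1,1] B holds; (A ∨ C) holds at every k in [0,0] → satisfied.

Yes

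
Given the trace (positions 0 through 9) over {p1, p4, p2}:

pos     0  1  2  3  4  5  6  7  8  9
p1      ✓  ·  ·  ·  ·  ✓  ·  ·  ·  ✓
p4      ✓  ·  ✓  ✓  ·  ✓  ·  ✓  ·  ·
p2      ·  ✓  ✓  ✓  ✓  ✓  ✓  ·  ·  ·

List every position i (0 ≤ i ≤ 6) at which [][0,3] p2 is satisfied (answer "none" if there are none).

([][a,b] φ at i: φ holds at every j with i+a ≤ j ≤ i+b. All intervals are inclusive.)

1, 2, 3

Evaluate at each i in [0,6]:
  i=0: ✗ (fails at j=0)
  i=1: ✓ (all of [1,4])
  i=2: ✓ (all of [2,5])
  i=3: ✓ (all of [3,6])
  i=4: ✗ (fails at j=7)
  i=5: ✗ (fails at j=7)
  i=6: ✗ (fails at j=7)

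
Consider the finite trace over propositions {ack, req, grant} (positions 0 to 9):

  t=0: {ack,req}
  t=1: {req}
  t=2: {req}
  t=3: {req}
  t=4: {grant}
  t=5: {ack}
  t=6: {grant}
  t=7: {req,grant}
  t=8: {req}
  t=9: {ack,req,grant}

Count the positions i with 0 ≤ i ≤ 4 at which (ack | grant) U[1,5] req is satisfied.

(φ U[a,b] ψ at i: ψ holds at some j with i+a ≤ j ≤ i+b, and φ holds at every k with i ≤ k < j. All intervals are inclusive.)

Evaluate at each i in [0,4]:
  i=0: ✓ (rhs at j=1; lhs holds on [0,0])
  i=1: ✗ (lhs fails at k=1 before rhs at j=2)
  i=2: ✗ (lhs fails at k=2 before rhs at j=3)
  i=3: ✗ (lhs fails at k=3 before rhs at j=7)
  i=4: ✓ (rhs at j=7; lhs holds on [4,6])
Positions where it holds: {0, 4} → 2.

2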